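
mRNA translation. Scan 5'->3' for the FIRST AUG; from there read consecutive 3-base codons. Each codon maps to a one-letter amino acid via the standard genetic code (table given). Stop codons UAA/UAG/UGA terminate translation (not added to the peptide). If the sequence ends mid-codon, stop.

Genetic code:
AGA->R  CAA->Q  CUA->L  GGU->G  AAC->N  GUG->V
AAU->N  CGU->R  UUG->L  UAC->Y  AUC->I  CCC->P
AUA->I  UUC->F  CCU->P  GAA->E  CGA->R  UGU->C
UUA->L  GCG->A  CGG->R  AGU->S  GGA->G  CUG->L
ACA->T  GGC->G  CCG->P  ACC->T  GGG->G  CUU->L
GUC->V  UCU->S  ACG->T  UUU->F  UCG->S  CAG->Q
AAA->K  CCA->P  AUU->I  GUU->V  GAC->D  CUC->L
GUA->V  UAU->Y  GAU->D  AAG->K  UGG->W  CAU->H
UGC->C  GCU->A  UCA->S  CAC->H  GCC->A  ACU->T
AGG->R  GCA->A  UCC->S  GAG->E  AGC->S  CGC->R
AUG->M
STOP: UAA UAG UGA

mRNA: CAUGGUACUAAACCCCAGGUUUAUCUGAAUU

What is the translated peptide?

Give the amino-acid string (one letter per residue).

Answer: MVLNPRFI

Derivation:
start AUG at pos 1
pos 1: AUG -> M; peptide=M
pos 4: GUA -> V; peptide=MV
pos 7: CUA -> L; peptide=MVL
pos 10: AAC -> N; peptide=MVLN
pos 13: CCC -> P; peptide=MVLNP
pos 16: AGG -> R; peptide=MVLNPR
pos 19: UUU -> F; peptide=MVLNPRF
pos 22: AUC -> I; peptide=MVLNPRFI
pos 25: UGA -> STOP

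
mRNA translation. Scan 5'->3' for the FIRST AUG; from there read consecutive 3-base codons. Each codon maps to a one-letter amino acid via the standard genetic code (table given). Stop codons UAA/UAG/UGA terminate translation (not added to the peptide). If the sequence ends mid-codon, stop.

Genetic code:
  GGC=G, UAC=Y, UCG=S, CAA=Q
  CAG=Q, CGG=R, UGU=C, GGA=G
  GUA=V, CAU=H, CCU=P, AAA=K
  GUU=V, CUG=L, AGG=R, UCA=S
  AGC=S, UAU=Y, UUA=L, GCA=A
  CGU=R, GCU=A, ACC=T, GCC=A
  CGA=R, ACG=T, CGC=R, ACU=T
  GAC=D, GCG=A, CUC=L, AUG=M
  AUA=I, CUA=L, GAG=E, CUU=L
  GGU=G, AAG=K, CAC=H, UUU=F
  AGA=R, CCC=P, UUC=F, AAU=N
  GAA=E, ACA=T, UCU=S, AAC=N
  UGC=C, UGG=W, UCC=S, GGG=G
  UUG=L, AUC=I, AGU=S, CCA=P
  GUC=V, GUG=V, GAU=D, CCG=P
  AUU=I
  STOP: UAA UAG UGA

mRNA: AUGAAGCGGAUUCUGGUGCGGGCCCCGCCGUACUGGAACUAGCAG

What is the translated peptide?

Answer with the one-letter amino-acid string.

Answer: MKRILVRAPPYWN

Derivation:
start AUG at pos 0
pos 0: AUG -> M; peptide=M
pos 3: AAG -> K; peptide=MK
pos 6: CGG -> R; peptide=MKR
pos 9: AUU -> I; peptide=MKRI
pos 12: CUG -> L; peptide=MKRIL
pos 15: GUG -> V; peptide=MKRILV
pos 18: CGG -> R; peptide=MKRILVR
pos 21: GCC -> A; peptide=MKRILVRA
pos 24: CCG -> P; peptide=MKRILVRAP
pos 27: CCG -> P; peptide=MKRILVRAPP
pos 30: UAC -> Y; peptide=MKRILVRAPPY
pos 33: UGG -> W; peptide=MKRILVRAPPYW
pos 36: AAC -> N; peptide=MKRILVRAPPYWN
pos 39: UAG -> STOP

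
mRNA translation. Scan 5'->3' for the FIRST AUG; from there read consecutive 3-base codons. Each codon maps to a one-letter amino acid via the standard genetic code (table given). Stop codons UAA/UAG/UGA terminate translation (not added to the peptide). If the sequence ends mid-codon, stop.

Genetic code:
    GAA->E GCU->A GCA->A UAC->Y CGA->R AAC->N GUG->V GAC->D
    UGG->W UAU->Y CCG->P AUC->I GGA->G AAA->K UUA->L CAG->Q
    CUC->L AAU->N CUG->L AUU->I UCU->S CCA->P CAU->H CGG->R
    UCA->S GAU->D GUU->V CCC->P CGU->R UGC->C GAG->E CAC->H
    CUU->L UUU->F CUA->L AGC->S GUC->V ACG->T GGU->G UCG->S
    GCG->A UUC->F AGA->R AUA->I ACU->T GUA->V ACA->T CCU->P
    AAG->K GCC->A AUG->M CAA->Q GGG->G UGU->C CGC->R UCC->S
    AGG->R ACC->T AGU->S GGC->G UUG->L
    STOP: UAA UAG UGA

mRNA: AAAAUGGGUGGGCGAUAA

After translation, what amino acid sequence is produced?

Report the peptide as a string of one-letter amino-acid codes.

start AUG at pos 3
pos 3: AUG -> M; peptide=M
pos 6: GGU -> G; peptide=MG
pos 9: GGG -> G; peptide=MGG
pos 12: CGA -> R; peptide=MGGR
pos 15: UAA -> STOP

Answer: MGGR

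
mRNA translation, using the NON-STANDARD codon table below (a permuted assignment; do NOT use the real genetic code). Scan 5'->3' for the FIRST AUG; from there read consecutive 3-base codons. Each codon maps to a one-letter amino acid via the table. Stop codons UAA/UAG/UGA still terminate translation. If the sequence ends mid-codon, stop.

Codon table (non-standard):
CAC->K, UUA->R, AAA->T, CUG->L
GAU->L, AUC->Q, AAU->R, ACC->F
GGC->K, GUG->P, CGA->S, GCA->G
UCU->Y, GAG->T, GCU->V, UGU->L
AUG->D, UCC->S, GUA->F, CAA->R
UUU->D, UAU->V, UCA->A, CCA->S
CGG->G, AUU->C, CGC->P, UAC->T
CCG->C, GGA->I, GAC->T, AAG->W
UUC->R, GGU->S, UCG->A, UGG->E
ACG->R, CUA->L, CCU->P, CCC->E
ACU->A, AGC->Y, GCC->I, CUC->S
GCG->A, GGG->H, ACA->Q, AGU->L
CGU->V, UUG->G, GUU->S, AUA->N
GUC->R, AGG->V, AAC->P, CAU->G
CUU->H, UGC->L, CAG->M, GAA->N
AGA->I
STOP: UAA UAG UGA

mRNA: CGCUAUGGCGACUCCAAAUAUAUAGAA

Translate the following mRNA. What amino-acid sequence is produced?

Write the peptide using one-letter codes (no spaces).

start AUG at pos 4
pos 4: AUG -> D; peptide=D
pos 7: GCG -> A; peptide=DA
pos 10: ACU -> A; peptide=DAA
pos 13: CCA -> S; peptide=DAAS
pos 16: AAU -> R; peptide=DAASR
pos 19: AUA -> N; peptide=DAASRN
pos 22: UAG -> STOP

Answer: DAASRN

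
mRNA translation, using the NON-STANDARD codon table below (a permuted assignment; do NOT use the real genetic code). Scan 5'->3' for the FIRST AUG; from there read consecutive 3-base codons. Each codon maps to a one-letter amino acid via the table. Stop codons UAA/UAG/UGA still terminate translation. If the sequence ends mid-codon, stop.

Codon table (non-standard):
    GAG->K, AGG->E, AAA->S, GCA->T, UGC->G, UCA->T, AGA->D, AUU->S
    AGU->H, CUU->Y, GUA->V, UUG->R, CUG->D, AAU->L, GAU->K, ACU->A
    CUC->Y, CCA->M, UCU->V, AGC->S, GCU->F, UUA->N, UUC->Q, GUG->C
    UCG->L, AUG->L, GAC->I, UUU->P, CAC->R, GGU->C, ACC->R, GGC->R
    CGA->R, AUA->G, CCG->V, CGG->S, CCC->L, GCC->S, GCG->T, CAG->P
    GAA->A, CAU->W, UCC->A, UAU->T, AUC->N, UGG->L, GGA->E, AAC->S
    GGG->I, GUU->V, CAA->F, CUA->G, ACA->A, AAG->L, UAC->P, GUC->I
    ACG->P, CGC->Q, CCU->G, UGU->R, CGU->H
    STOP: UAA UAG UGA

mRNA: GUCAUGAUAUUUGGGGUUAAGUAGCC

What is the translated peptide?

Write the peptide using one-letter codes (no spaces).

start AUG at pos 3
pos 3: AUG -> L; peptide=L
pos 6: AUA -> G; peptide=LG
pos 9: UUU -> P; peptide=LGP
pos 12: GGG -> I; peptide=LGPI
pos 15: GUU -> V; peptide=LGPIV
pos 18: AAG -> L; peptide=LGPIVL
pos 21: UAG -> STOP

Answer: LGPIVL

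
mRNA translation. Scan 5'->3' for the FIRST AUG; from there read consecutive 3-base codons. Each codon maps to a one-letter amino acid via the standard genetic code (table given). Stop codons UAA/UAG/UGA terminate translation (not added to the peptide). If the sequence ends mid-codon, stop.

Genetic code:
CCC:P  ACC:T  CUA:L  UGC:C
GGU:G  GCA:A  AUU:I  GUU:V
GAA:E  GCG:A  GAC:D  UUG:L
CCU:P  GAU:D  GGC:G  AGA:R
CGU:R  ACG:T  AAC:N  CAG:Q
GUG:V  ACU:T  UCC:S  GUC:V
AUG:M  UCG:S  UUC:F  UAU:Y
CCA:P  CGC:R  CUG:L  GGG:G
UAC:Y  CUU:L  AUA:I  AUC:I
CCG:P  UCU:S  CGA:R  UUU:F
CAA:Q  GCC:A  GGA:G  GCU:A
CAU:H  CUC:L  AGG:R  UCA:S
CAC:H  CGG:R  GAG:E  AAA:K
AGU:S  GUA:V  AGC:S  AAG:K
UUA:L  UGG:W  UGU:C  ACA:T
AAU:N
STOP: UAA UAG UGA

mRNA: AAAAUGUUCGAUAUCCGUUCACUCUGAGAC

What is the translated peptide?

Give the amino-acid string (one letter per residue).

start AUG at pos 3
pos 3: AUG -> M; peptide=M
pos 6: UUC -> F; peptide=MF
pos 9: GAU -> D; peptide=MFD
pos 12: AUC -> I; peptide=MFDI
pos 15: CGU -> R; peptide=MFDIR
pos 18: UCA -> S; peptide=MFDIRS
pos 21: CUC -> L; peptide=MFDIRSL
pos 24: UGA -> STOP

Answer: MFDIRSL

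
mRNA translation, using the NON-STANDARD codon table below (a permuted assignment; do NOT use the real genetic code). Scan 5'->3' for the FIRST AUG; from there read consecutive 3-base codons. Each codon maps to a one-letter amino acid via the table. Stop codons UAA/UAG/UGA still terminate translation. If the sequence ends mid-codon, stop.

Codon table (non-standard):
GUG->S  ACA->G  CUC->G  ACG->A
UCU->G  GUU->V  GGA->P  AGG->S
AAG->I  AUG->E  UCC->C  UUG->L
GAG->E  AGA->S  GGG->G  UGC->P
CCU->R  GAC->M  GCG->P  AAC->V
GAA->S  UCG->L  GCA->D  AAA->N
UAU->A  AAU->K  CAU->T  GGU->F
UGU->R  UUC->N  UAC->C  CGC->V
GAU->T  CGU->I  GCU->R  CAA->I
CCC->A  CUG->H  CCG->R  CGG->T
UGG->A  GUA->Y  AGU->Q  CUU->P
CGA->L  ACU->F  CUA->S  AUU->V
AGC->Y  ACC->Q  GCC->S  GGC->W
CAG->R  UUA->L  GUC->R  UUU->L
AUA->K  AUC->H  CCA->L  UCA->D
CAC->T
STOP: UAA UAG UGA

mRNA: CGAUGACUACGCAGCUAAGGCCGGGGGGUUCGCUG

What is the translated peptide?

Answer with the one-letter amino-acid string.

start AUG at pos 2
pos 2: AUG -> E; peptide=E
pos 5: ACU -> F; peptide=EF
pos 8: ACG -> A; peptide=EFA
pos 11: CAG -> R; peptide=EFAR
pos 14: CUA -> S; peptide=EFARS
pos 17: AGG -> S; peptide=EFARSS
pos 20: CCG -> R; peptide=EFARSSR
pos 23: GGG -> G; peptide=EFARSSRG
pos 26: GGU -> F; peptide=EFARSSRGF
pos 29: UCG -> L; peptide=EFARSSRGFL
pos 32: CUG -> H; peptide=EFARSSRGFLH
pos 35: only 0 nt remain (<3), stop (end of mRNA)

Answer: EFARSSRGFLH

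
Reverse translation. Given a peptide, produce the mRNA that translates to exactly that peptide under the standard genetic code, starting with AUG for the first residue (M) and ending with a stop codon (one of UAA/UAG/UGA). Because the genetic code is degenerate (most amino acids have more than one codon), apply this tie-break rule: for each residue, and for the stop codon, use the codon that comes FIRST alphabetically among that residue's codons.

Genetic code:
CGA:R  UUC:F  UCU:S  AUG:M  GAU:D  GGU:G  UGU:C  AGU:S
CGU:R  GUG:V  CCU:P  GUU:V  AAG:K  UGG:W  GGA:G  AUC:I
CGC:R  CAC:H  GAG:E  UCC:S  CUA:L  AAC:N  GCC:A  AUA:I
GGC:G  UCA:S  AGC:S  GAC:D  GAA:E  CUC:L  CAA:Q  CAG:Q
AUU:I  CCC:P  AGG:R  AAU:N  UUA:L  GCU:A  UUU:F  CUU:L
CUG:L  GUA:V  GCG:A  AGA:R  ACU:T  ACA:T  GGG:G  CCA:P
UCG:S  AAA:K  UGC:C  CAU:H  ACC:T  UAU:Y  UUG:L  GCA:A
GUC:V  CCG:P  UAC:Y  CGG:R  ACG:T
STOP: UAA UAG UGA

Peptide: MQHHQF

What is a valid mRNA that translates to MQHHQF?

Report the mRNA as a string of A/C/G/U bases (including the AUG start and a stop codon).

Answer: mRNA: AUGCAACACCACCAAUUCUAA

Derivation:
residue 1: M -> AUG (start codon)
residue 2: Q codons sorted = CAA,CAG -> pick first = CAA
residue 3: H codons sorted = CAC,CAU -> pick first = CAC
residue 4: H codons sorted = CAC,CAU -> pick first = CAC
residue 5: Q codons sorted = CAA,CAG -> pick first = CAA
residue 6: F codons sorted = UUC,UUU -> pick first = UUC
terminator: stop codons sorted = UAA,UAG,UGA -> pick first = UAA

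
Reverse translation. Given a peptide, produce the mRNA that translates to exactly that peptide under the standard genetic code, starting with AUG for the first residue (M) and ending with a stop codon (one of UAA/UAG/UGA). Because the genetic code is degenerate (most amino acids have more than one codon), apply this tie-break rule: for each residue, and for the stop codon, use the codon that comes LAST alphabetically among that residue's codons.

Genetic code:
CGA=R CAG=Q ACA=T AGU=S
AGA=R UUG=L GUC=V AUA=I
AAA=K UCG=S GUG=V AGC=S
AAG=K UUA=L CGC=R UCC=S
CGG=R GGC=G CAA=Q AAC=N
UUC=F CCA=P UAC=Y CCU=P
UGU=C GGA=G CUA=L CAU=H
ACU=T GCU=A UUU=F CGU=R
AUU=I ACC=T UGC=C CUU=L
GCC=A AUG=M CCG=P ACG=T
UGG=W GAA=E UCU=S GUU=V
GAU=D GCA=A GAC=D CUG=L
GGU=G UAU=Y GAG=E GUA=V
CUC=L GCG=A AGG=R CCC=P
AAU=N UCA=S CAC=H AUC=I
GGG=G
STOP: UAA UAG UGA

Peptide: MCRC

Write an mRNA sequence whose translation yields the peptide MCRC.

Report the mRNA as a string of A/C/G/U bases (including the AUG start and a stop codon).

residue 1: M -> AUG (start codon)
residue 2: C codons sorted = UGC,UGU -> pick last = UGU
residue 3: R codons sorted = AGA,AGG,CGA,CGC,CGG,CGU -> pick last = CGU
residue 4: C codons sorted = UGC,UGU -> pick last = UGU
terminator: stop codons sorted = UAA,UAG,UGA -> pick last = UGA

Answer: mRNA: AUGUGUCGUUGUUGA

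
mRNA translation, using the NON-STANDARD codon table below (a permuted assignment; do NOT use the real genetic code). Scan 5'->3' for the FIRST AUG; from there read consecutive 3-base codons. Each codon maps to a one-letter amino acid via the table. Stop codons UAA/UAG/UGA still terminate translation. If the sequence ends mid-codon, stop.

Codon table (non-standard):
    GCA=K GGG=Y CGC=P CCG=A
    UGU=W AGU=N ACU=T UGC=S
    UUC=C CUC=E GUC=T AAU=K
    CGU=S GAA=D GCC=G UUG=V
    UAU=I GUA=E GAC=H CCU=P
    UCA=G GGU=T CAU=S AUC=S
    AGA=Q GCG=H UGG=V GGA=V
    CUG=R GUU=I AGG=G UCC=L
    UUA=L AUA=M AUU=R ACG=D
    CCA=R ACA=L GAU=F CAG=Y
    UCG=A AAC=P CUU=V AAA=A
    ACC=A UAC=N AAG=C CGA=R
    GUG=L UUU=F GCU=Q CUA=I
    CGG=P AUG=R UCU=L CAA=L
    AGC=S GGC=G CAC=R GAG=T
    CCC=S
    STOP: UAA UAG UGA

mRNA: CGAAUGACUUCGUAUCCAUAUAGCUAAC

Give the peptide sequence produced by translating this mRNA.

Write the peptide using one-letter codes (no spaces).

start AUG at pos 3
pos 3: AUG -> R; peptide=R
pos 6: ACU -> T; peptide=RT
pos 9: UCG -> A; peptide=RTA
pos 12: UAU -> I; peptide=RTAI
pos 15: CCA -> R; peptide=RTAIR
pos 18: UAU -> I; peptide=RTAIRI
pos 21: AGC -> S; peptide=RTAIRIS
pos 24: UAA -> STOP

Answer: RTAIRIS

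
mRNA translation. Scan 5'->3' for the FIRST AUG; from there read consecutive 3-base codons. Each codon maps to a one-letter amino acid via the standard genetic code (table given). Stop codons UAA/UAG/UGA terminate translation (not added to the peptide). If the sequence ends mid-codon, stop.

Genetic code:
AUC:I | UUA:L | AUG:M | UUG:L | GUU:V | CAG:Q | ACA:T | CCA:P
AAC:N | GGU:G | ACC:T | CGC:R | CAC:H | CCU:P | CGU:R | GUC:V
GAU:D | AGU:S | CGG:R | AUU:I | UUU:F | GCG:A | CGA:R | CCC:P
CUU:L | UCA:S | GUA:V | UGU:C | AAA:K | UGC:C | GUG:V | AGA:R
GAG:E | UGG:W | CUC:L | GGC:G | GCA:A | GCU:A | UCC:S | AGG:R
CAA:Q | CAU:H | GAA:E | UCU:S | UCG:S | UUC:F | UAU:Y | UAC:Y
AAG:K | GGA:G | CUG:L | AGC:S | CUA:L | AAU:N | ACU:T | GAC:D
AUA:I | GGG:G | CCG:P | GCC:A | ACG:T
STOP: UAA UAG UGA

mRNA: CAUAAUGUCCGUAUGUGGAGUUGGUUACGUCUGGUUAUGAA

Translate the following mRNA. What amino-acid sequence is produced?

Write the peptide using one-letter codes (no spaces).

Answer: MSVCGVGYVWL

Derivation:
start AUG at pos 4
pos 4: AUG -> M; peptide=M
pos 7: UCC -> S; peptide=MS
pos 10: GUA -> V; peptide=MSV
pos 13: UGU -> C; peptide=MSVC
pos 16: GGA -> G; peptide=MSVCG
pos 19: GUU -> V; peptide=MSVCGV
pos 22: GGU -> G; peptide=MSVCGVG
pos 25: UAC -> Y; peptide=MSVCGVGY
pos 28: GUC -> V; peptide=MSVCGVGYV
pos 31: UGG -> W; peptide=MSVCGVGYVW
pos 34: UUA -> L; peptide=MSVCGVGYVWL
pos 37: UGA -> STOP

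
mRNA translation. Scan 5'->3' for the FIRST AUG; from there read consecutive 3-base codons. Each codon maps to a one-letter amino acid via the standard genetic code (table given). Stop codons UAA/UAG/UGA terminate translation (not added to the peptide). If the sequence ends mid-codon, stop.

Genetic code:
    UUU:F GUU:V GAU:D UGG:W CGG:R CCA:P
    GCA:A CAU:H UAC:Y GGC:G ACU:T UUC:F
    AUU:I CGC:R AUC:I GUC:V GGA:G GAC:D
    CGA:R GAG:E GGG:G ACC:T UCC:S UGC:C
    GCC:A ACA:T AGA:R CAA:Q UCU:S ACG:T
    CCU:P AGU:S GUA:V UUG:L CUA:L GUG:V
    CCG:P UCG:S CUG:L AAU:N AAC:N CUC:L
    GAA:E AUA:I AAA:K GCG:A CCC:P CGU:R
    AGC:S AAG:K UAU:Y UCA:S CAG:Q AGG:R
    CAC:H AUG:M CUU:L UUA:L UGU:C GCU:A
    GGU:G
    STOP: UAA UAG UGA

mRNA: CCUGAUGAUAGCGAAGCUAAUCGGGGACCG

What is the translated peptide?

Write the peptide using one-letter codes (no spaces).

Answer: MIAKLIGD

Derivation:
start AUG at pos 4
pos 4: AUG -> M; peptide=M
pos 7: AUA -> I; peptide=MI
pos 10: GCG -> A; peptide=MIA
pos 13: AAG -> K; peptide=MIAK
pos 16: CUA -> L; peptide=MIAKL
pos 19: AUC -> I; peptide=MIAKLI
pos 22: GGG -> G; peptide=MIAKLIG
pos 25: GAC -> D; peptide=MIAKLIGD
pos 28: only 2 nt remain (<3), stop (end of mRNA)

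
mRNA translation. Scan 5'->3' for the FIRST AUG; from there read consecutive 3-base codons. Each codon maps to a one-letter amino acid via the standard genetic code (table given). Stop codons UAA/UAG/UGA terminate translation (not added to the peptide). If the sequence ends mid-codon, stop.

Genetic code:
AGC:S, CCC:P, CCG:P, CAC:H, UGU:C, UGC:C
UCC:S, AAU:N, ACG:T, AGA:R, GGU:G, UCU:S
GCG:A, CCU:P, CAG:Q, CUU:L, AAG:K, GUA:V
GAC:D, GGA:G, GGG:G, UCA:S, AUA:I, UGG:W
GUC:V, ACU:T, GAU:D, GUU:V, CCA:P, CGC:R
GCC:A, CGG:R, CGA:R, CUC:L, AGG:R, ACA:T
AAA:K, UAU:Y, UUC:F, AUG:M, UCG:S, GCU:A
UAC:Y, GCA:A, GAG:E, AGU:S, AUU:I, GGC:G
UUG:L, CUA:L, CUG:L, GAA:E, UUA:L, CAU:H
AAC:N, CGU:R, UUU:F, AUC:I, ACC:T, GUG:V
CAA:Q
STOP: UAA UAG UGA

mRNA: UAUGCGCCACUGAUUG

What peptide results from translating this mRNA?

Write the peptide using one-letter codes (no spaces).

Answer: MRH

Derivation:
start AUG at pos 1
pos 1: AUG -> M; peptide=M
pos 4: CGC -> R; peptide=MR
pos 7: CAC -> H; peptide=MRH
pos 10: UGA -> STOP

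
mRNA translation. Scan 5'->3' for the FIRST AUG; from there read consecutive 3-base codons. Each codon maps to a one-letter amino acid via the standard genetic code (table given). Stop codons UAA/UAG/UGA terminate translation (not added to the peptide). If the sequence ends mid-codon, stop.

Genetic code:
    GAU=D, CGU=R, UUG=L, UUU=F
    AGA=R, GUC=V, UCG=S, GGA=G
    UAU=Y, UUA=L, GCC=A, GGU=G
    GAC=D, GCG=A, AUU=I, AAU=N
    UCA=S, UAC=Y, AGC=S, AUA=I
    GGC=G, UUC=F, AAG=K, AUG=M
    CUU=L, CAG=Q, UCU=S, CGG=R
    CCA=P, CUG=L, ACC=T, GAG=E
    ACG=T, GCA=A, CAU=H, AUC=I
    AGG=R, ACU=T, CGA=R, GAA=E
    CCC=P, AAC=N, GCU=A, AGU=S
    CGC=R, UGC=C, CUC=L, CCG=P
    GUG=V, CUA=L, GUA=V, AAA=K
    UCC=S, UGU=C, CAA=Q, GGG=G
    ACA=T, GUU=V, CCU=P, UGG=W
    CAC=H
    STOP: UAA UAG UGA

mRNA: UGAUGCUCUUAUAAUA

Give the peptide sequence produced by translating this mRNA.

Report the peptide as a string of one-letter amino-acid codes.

start AUG at pos 2
pos 2: AUG -> M; peptide=M
pos 5: CUC -> L; peptide=ML
pos 8: UUA -> L; peptide=MLL
pos 11: UAA -> STOP

Answer: MLL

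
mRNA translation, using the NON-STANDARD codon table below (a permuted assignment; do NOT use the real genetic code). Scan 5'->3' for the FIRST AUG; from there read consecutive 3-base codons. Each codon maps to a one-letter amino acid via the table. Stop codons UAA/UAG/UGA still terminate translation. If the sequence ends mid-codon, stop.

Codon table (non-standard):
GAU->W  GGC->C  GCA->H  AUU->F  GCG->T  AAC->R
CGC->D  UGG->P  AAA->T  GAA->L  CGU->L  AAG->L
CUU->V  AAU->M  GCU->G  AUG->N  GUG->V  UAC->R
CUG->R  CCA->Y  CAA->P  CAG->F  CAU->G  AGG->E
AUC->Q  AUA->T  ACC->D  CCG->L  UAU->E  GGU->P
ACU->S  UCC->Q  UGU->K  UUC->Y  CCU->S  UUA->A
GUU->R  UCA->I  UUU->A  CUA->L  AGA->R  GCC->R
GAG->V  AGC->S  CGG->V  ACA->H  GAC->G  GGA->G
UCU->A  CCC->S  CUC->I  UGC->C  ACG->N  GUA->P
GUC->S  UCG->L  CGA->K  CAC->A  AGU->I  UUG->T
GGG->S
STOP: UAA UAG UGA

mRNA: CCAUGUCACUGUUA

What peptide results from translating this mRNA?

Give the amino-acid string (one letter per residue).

start AUG at pos 2
pos 2: AUG -> N; peptide=N
pos 5: UCA -> I; peptide=NI
pos 8: CUG -> R; peptide=NIR
pos 11: UUA -> A; peptide=NIRA
pos 14: only 0 nt remain (<3), stop (end of mRNA)

Answer: NIRA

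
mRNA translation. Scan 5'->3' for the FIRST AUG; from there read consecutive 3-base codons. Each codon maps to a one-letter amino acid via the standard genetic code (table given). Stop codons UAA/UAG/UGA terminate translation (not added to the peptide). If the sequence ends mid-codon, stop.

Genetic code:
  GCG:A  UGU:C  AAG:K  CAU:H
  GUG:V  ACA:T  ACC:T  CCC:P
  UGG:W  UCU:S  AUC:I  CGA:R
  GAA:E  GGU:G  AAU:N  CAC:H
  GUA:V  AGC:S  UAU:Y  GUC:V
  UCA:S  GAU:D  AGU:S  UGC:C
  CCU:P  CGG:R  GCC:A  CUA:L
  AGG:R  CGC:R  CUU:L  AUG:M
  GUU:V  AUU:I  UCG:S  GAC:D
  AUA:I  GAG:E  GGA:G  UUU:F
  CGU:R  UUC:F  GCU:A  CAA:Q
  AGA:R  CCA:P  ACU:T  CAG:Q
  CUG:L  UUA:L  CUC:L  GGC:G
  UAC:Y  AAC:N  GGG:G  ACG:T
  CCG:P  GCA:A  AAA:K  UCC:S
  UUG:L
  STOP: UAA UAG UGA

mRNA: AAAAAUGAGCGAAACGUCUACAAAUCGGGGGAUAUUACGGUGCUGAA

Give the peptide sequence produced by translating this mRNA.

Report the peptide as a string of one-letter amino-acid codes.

start AUG at pos 4
pos 4: AUG -> M; peptide=M
pos 7: AGC -> S; peptide=MS
pos 10: GAA -> E; peptide=MSE
pos 13: ACG -> T; peptide=MSET
pos 16: UCU -> S; peptide=MSETS
pos 19: ACA -> T; peptide=MSETST
pos 22: AAU -> N; peptide=MSETSTN
pos 25: CGG -> R; peptide=MSETSTNR
pos 28: GGG -> G; peptide=MSETSTNRG
pos 31: AUA -> I; peptide=MSETSTNRGI
pos 34: UUA -> L; peptide=MSETSTNRGIL
pos 37: CGG -> R; peptide=MSETSTNRGILR
pos 40: UGC -> C; peptide=MSETSTNRGILRC
pos 43: UGA -> STOP

Answer: MSETSTNRGILRC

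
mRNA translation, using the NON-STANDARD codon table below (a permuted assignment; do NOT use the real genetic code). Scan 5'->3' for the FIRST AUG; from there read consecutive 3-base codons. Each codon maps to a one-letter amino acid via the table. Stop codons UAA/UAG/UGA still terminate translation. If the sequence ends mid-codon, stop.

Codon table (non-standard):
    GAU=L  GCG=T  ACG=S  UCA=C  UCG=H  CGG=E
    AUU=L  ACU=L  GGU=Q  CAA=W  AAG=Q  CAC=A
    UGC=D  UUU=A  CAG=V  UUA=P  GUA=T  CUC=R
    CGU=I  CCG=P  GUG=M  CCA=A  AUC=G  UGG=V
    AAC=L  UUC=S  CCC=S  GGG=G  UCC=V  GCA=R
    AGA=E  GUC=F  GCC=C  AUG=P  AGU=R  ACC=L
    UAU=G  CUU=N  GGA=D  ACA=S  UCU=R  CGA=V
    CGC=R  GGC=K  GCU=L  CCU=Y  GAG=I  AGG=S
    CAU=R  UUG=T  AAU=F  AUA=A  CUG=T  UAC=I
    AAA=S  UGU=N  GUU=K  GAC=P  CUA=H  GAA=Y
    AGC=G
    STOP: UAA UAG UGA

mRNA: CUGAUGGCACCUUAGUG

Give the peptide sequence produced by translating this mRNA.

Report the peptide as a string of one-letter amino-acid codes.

Answer: PRY

Derivation:
start AUG at pos 3
pos 3: AUG -> P; peptide=P
pos 6: GCA -> R; peptide=PR
pos 9: CCU -> Y; peptide=PRY
pos 12: UAG -> STOP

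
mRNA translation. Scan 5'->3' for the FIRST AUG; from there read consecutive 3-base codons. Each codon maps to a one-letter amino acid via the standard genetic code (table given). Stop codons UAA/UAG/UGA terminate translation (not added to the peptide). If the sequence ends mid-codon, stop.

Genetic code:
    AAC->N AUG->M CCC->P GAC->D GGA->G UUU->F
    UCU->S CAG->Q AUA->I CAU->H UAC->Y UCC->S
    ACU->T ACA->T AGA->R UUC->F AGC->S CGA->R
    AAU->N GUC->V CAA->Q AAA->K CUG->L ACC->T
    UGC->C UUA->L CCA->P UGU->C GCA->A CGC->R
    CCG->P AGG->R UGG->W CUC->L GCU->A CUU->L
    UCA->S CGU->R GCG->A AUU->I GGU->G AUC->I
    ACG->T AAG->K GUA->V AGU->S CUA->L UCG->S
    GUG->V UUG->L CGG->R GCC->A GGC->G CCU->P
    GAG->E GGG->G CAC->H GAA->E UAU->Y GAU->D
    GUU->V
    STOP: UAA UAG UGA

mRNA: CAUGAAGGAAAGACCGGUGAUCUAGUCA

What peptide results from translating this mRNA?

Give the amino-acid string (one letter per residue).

Answer: MKERPVI

Derivation:
start AUG at pos 1
pos 1: AUG -> M; peptide=M
pos 4: AAG -> K; peptide=MK
pos 7: GAA -> E; peptide=MKE
pos 10: AGA -> R; peptide=MKER
pos 13: CCG -> P; peptide=MKERP
pos 16: GUG -> V; peptide=MKERPV
pos 19: AUC -> I; peptide=MKERPVI
pos 22: UAG -> STOP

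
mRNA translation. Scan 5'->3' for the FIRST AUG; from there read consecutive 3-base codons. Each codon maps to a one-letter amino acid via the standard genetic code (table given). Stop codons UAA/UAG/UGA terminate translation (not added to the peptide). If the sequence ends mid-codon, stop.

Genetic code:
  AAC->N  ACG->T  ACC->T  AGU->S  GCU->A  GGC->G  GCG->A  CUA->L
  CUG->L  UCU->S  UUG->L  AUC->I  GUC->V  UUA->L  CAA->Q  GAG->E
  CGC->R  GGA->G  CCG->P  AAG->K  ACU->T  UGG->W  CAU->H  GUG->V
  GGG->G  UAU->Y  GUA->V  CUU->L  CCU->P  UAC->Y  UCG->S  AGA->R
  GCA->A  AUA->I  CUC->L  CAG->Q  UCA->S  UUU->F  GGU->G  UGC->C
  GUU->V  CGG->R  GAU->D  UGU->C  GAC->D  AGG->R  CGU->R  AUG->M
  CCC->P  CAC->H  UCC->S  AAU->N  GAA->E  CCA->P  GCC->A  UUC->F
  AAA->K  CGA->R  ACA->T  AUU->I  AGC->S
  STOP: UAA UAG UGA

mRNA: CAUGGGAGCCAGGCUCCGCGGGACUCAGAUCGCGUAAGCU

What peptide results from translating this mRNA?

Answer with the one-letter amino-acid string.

start AUG at pos 1
pos 1: AUG -> M; peptide=M
pos 4: GGA -> G; peptide=MG
pos 7: GCC -> A; peptide=MGA
pos 10: AGG -> R; peptide=MGAR
pos 13: CUC -> L; peptide=MGARL
pos 16: CGC -> R; peptide=MGARLR
pos 19: GGG -> G; peptide=MGARLRG
pos 22: ACU -> T; peptide=MGARLRGT
pos 25: CAG -> Q; peptide=MGARLRGTQ
pos 28: AUC -> I; peptide=MGARLRGTQI
pos 31: GCG -> A; peptide=MGARLRGTQIA
pos 34: UAA -> STOP

Answer: MGARLRGTQIA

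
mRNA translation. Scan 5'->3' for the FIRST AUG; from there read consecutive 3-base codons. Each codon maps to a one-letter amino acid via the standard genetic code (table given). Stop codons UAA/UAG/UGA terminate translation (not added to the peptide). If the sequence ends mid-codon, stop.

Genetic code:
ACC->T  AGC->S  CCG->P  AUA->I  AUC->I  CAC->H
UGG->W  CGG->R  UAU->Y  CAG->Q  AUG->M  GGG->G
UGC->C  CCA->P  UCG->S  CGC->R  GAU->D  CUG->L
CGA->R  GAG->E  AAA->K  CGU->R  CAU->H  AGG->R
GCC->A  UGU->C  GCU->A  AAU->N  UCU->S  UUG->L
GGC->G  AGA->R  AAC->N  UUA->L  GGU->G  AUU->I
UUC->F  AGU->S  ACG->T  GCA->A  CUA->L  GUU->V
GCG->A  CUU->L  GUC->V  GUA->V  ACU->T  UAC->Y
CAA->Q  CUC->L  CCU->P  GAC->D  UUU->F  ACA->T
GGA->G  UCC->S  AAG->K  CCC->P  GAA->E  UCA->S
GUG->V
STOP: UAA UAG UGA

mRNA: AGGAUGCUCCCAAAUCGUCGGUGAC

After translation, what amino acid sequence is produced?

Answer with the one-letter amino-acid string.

Answer: MLPNRR

Derivation:
start AUG at pos 3
pos 3: AUG -> M; peptide=M
pos 6: CUC -> L; peptide=ML
pos 9: CCA -> P; peptide=MLP
pos 12: AAU -> N; peptide=MLPN
pos 15: CGU -> R; peptide=MLPNR
pos 18: CGG -> R; peptide=MLPNRR
pos 21: UGA -> STOP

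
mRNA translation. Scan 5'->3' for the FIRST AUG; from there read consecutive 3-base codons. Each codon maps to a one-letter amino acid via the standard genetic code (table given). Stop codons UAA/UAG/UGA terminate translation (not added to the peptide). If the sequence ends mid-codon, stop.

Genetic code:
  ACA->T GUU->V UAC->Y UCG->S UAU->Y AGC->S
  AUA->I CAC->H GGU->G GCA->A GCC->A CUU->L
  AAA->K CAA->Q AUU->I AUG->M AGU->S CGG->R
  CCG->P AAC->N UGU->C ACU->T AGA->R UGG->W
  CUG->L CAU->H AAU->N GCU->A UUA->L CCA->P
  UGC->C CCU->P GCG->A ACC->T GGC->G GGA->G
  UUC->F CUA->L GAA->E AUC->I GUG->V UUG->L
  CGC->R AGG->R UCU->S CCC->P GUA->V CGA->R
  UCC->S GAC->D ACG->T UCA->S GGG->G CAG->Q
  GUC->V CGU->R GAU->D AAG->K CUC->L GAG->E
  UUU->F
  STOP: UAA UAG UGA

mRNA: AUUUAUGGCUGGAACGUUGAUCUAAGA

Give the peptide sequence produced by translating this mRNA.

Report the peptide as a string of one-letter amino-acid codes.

Answer: MAGTLI

Derivation:
start AUG at pos 4
pos 4: AUG -> M; peptide=M
pos 7: GCU -> A; peptide=MA
pos 10: GGA -> G; peptide=MAG
pos 13: ACG -> T; peptide=MAGT
pos 16: UUG -> L; peptide=MAGTL
pos 19: AUC -> I; peptide=MAGTLI
pos 22: UAA -> STOP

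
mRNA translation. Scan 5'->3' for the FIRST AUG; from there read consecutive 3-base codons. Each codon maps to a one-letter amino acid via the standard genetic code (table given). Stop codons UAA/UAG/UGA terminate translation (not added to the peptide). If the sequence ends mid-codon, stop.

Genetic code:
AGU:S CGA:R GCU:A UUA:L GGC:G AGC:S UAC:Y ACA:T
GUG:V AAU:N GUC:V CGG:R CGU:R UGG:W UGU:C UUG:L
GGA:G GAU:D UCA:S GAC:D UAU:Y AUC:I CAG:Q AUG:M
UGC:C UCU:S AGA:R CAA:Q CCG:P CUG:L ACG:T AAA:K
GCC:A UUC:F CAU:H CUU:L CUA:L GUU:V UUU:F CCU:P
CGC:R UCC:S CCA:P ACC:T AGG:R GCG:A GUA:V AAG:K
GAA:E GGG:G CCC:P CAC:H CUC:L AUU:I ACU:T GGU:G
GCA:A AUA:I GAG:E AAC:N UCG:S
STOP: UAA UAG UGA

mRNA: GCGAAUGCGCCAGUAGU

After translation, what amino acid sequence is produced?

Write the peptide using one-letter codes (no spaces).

Answer: MRQ

Derivation:
start AUG at pos 4
pos 4: AUG -> M; peptide=M
pos 7: CGC -> R; peptide=MR
pos 10: CAG -> Q; peptide=MRQ
pos 13: UAG -> STOP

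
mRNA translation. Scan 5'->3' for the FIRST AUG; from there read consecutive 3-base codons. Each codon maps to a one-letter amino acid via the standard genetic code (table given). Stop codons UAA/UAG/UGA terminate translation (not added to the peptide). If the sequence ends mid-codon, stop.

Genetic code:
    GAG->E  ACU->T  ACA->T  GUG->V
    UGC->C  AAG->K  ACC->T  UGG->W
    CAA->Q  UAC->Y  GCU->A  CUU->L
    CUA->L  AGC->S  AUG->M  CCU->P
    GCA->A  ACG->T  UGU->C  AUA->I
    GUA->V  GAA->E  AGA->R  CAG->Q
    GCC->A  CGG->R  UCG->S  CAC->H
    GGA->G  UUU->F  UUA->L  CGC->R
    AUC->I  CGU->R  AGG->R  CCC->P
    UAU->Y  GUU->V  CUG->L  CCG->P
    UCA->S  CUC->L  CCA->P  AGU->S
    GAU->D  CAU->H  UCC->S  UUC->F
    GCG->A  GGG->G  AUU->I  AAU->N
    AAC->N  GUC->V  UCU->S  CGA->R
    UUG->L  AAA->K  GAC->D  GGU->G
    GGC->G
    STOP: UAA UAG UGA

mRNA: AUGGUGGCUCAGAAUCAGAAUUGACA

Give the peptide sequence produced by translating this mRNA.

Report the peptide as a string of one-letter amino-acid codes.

start AUG at pos 0
pos 0: AUG -> M; peptide=M
pos 3: GUG -> V; peptide=MV
pos 6: GCU -> A; peptide=MVA
pos 9: CAG -> Q; peptide=MVAQ
pos 12: AAU -> N; peptide=MVAQN
pos 15: CAG -> Q; peptide=MVAQNQ
pos 18: AAU -> N; peptide=MVAQNQN
pos 21: UGA -> STOP

Answer: MVAQNQN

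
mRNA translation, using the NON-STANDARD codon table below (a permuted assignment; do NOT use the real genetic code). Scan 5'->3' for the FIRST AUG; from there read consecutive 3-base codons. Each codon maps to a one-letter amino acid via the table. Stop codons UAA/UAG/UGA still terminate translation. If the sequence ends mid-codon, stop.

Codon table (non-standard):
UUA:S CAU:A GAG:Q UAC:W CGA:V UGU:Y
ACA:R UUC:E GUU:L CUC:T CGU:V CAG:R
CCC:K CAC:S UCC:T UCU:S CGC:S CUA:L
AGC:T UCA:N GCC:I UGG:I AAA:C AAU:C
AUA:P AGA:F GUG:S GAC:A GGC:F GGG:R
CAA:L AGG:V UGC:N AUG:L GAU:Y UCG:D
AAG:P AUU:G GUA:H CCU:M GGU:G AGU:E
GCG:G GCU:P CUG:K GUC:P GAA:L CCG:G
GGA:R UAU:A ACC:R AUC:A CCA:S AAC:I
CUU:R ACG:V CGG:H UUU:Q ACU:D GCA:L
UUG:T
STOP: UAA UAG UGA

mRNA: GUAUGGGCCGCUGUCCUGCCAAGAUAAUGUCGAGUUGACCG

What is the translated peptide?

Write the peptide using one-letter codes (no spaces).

start AUG at pos 2
pos 2: AUG -> L; peptide=L
pos 5: GGC -> F; peptide=LF
pos 8: CGC -> S; peptide=LFS
pos 11: UGU -> Y; peptide=LFSY
pos 14: CCU -> M; peptide=LFSYM
pos 17: GCC -> I; peptide=LFSYMI
pos 20: AAG -> P; peptide=LFSYMIP
pos 23: AUA -> P; peptide=LFSYMIPP
pos 26: AUG -> L; peptide=LFSYMIPPL
pos 29: UCG -> D; peptide=LFSYMIPPLD
pos 32: AGU -> E; peptide=LFSYMIPPLDE
pos 35: UGA -> STOP

Answer: LFSYMIPPLDE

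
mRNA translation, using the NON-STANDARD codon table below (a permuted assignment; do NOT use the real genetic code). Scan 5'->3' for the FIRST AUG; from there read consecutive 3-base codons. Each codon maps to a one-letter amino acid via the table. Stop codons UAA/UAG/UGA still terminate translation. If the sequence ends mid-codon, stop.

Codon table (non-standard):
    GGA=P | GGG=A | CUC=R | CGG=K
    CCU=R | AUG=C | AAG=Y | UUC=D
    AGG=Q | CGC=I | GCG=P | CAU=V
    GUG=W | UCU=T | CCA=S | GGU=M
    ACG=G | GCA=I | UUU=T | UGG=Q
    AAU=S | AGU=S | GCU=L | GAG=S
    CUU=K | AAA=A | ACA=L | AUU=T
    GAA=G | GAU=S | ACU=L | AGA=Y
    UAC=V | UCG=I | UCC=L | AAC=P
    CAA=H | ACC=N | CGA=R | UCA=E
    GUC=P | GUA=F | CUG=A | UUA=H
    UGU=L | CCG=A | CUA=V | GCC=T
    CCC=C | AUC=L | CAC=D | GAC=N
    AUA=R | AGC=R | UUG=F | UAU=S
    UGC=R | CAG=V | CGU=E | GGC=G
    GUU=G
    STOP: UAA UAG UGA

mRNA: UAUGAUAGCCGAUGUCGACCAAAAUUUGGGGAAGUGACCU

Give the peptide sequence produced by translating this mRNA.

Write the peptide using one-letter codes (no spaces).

Answer: CRTSPNHSFAY

Derivation:
start AUG at pos 1
pos 1: AUG -> C; peptide=C
pos 4: AUA -> R; peptide=CR
pos 7: GCC -> T; peptide=CRT
pos 10: GAU -> S; peptide=CRTS
pos 13: GUC -> P; peptide=CRTSP
pos 16: GAC -> N; peptide=CRTSPN
pos 19: CAA -> H; peptide=CRTSPNH
pos 22: AAU -> S; peptide=CRTSPNHS
pos 25: UUG -> F; peptide=CRTSPNHSF
pos 28: GGG -> A; peptide=CRTSPNHSFA
pos 31: AAG -> Y; peptide=CRTSPNHSFAY
pos 34: UGA -> STOP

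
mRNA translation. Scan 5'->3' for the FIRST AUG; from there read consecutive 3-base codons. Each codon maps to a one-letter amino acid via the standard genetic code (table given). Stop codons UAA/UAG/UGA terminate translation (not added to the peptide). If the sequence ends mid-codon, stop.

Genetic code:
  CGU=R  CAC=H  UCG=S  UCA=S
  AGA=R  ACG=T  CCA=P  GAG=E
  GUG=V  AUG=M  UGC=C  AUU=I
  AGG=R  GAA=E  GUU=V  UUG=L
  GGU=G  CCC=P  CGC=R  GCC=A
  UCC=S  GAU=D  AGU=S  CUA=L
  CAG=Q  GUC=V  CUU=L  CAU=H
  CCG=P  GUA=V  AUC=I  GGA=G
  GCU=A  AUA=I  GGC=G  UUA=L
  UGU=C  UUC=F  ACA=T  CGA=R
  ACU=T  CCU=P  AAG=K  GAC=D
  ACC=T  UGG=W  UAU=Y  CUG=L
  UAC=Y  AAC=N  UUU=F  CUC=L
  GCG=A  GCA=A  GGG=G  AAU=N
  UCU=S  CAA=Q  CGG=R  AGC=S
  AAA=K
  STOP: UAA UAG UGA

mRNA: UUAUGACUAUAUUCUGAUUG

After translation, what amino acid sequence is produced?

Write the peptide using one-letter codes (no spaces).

start AUG at pos 2
pos 2: AUG -> M; peptide=M
pos 5: ACU -> T; peptide=MT
pos 8: AUA -> I; peptide=MTI
pos 11: UUC -> F; peptide=MTIF
pos 14: UGA -> STOP

Answer: MTIF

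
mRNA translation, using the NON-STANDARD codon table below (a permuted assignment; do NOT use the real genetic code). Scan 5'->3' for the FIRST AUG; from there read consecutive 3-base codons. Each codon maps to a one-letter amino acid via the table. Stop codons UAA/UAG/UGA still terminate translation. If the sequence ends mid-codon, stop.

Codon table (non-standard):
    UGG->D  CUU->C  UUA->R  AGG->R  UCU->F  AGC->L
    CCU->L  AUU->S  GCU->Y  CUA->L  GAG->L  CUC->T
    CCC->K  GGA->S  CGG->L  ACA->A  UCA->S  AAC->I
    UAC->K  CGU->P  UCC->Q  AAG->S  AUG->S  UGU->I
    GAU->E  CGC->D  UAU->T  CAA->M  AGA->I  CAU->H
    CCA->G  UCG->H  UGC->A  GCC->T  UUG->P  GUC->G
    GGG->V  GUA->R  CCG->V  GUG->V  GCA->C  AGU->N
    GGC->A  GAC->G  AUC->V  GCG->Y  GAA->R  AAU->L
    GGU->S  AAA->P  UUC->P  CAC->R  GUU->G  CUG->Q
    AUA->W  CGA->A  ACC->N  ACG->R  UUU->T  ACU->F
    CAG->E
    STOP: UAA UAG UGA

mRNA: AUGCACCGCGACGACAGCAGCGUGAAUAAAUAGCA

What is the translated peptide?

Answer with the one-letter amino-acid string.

start AUG at pos 0
pos 0: AUG -> S; peptide=S
pos 3: CAC -> R; peptide=SR
pos 6: CGC -> D; peptide=SRD
pos 9: GAC -> G; peptide=SRDG
pos 12: GAC -> G; peptide=SRDGG
pos 15: AGC -> L; peptide=SRDGGL
pos 18: AGC -> L; peptide=SRDGGLL
pos 21: GUG -> V; peptide=SRDGGLLV
pos 24: AAU -> L; peptide=SRDGGLLVL
pos 27: AAA -> P; peptide=SRDGGLLVLP
pos 30: UAG -> STOP

Answer: SRDGGLLVLP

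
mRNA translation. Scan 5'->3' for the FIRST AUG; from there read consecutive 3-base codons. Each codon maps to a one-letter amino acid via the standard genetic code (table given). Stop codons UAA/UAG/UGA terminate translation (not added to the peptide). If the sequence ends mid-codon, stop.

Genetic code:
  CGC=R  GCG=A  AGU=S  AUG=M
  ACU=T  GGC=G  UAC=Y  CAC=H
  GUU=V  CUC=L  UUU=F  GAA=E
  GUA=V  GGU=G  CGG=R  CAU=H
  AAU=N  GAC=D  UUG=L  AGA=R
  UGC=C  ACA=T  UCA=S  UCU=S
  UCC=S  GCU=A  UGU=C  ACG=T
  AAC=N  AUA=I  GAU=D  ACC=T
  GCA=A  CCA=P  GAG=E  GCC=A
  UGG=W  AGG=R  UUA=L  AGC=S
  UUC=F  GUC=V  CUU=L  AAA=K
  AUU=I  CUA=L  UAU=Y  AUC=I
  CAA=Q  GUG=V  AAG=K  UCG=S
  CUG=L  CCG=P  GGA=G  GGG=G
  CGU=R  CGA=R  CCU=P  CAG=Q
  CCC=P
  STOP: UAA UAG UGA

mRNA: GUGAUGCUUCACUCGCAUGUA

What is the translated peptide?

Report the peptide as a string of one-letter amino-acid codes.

Answer: MLHSHV

Derivation:
start AUG at pos 3
pos 3: AUG -> M; peptide=M
pos 6: CUU -> L; peptide=ML
pos 9: CAC -> H; peptide=MLH
pos 12: UCG -> S; peptide=MLHS
pos 15: CAU -> H; peptide=MLHSH
pos 18: GUA -> V; peptide=MLHSHV
pos 21: only 0 nt remain (<3), stop (end of mRNA)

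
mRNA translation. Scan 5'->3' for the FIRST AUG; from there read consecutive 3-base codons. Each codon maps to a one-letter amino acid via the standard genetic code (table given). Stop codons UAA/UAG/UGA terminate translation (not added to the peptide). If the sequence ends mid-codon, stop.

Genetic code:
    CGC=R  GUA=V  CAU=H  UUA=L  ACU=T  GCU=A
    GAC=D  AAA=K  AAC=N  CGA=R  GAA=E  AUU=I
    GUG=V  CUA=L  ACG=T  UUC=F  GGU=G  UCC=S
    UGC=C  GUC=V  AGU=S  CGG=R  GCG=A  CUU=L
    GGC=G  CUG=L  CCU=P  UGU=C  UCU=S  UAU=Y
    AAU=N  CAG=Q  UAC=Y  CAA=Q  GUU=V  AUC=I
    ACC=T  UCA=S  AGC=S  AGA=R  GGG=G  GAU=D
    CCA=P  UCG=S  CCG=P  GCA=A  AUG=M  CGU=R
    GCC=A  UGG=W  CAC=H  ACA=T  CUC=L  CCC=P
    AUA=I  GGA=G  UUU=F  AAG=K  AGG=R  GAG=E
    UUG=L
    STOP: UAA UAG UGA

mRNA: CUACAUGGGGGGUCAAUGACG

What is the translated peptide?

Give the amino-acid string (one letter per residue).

start AUG at pos 4
pos 4: AUG -> M; peptide=M
pos 7: GGG -> G; peptide=MG
pos 10: GGU -> G; peptide=MGG
pos 13: CAA -> Q; peptide=MGGQ
pos 16: UGA -> STOP

Answer: MGGQ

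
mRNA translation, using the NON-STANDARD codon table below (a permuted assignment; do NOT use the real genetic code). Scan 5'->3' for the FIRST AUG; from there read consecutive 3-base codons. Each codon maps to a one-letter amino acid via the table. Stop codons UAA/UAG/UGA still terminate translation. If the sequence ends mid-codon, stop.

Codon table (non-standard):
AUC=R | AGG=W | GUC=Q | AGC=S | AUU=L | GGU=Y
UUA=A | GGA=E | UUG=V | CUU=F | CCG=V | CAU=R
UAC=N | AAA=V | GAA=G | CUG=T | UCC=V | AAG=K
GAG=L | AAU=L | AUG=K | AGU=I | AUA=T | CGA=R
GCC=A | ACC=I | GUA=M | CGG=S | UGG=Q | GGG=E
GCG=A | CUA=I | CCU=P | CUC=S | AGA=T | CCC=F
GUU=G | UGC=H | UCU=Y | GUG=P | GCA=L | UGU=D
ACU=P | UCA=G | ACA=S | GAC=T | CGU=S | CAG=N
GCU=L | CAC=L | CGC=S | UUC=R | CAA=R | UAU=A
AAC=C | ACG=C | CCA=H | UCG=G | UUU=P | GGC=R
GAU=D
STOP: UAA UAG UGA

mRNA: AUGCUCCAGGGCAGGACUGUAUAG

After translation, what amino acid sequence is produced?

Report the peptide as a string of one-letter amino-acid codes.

start AUG at pos 0
pos 0: AUG -> K; peptide=K
pos 3: CUC -> S; peptide=KS
pos 6: CAG -> N; peptide=KSN
pos 9: GGC -> R; peptide=KSNR
pos 12: AGG -> W; peptide=KSNRW
pos 15: ACU -> P; peptide=KSNRWP
pos 18: GUA -> M; peptide=KSNRWPM
pos 21: UAG -> STOP

Answer: KSNRWPM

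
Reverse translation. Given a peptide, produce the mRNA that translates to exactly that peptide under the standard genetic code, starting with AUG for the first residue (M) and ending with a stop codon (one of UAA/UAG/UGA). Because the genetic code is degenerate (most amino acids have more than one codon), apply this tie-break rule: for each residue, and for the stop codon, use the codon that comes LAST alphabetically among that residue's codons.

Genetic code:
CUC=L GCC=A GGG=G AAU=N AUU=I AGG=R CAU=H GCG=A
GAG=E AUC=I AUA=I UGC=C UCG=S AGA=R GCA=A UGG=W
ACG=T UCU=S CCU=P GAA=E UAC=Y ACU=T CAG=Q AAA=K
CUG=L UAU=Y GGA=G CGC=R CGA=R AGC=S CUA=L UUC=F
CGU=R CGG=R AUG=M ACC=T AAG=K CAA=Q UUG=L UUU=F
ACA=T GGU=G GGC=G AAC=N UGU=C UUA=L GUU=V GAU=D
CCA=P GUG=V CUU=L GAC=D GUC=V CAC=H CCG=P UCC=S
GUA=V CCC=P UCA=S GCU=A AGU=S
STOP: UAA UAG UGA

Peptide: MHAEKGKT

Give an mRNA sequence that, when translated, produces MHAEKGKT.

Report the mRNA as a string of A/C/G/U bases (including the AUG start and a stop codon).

Answer: mRNA: AUGCAUGCUGAGAAGGGUAAGACUUGA

Derivation:
residue 1: M -> AUG (start codon)
residue 2: H codons sorted = CAC,CAU -> pick last = CAU
residue 3: A codons sorted = GCA,GCC,GCG,GCU -> pick last = GCU
residue 4: E codons sorted = GAA,GAG -> pick last = GAG
residue 5: K codons sorted = AAA,AAG -> pick last = AAG
residue 6: G codons sorted = GGA,GGC,GGG,GGU -> pick last = GGU
residue 7: K codons sorted = AAA,AAG -> pick last = AAG
residue 8: T codons sorted = ACA,ACC,ACG,ACU -> pick last = ACU
terminator: stop codons sorted = UAA,UAG,UGA -> pick last = UGA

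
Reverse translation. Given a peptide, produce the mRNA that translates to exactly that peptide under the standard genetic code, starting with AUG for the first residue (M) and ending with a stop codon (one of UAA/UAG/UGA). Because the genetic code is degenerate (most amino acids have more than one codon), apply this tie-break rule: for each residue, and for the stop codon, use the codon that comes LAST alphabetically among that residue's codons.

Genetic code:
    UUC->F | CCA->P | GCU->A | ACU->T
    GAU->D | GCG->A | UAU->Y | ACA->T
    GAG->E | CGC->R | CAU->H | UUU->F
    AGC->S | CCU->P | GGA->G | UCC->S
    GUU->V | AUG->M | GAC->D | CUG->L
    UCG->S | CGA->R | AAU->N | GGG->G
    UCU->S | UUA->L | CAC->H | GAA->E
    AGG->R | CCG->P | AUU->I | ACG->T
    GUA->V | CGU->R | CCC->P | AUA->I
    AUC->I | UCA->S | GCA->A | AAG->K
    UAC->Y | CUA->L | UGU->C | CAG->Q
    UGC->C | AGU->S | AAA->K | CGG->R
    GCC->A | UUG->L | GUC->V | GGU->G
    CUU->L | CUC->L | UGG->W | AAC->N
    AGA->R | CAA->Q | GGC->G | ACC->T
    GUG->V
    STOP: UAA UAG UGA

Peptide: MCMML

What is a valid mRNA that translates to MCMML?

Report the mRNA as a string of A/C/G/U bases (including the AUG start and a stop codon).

residue 1: M -> AUG (start codon)
residue 2: C codons sorted = UGC,UGU -> pick last = UGU
residue 3: M -> AUG (only codon)
residue 4: M -> AUG (only codon)
residue 5: L codons sorted = CUA,CUC,CUG,CUU,UUA,UUG -> pick last = UUG
terminator: stop codons sorted = UAA,UAG,UGA -> pick last = UGA

Answer: mRNA: AUGUGUAUGAUGUUGUGA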